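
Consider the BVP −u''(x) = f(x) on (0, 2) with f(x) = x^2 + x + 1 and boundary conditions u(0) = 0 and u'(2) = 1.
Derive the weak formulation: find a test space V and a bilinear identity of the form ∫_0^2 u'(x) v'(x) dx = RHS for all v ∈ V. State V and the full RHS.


V = {v ∈ H^1(0, 2) : v(0) = 0} (test functions vanish at x = 0 where u is specified); weak form: ∫_0^2 u'v' dx = ∫_0^2 (x^2 + x + 1) v dx + v(2) for all v ∈ V.

Multiply both sides by a test function v and integrate from 0 to 2:
  ∫_0^2 −u''(x) v(x) dx = ∫_0^2 f(x) v(x) dx.
Integrate the LHS by parts once:
  ∫_0^2 −u'' v dx = −[u'(x) v(x)]_0^2 + ∫_0^2 u'(x) v'(x) dx.
Thus ∫_0^2 u'(x) v'(x) dx = ∫_0^2 f(x) v(x) dx + [u'(x) v(x)]_0^2.
Choose V so that boundary terms are either known or forced to vanish.
Mixed BC: u(0) = 0 (Dirichlet) and u'(2) = 1 (Neumann). Define V = {v ∈ H^1(0, 2) : v(0) = 0}. Then [u' v]_0^2 = u'(2)·v(2) − u'(0)·0 = v(2).
Weak formulation: find u (satisfying any essential BC) such that ∫_0^2 u'(x) v'(x) dx = ∫_0^2 f v dx + v(2) for all v ∈ V (Dirichlet at 0 absorbed into V; Neumann datum at x = 2 contributes the boundary term).
Substituting f(x) = x^2 + x + 1, the right-hand side is ∫_0^2 (x^2 + x + 1) v dx + v(2).


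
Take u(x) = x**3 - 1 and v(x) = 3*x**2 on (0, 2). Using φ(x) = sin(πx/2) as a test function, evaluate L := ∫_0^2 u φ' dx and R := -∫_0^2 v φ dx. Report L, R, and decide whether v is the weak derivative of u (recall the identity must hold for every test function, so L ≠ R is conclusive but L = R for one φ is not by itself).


LHS = -24/π + 96/π^3, RHS = -24/π + 96/π^3. Yes, v = u' weakly.

u(x) = x**3 - 1, classical derivative u'(x) = 3*x**2.
φ(x) = sin(πx/2), so φ'(x) = π*cos(π*x/2)/2.
Note φ(0) = φ(2) = 0, so the boundary term u·φ vanishes.
LHS = ∫_0^2 u(x) φ'(x) dx = ∫_0^2 (π*x^3*cos(π*x/2)/2 - π*cos(π*x/2)/2) dx. Term by term:
  ∫_0^2 -π*cos(π*x/2)/2 dx = 0;  ∫_0^2 π*x^3*cos(π*x/2)/2 dx = -24/π + 96/π^3.
Sum: 0 + -24/π + 96/π^3 = -24/π + 96/π^3.
So LHS = -24/π + 96/π^3.
∫_0^2 v(x) φ(x) dx = ∫_0^2 (3*x^2*sin(π*x/2)) dx. Term by term:
  ∫_0^2 3*x^2*sin(π*x/2) dx = -96/π^3 + 24/π.
So RHS = -∫_0^2 v(x) φ(x) dx = -24/π + 96/π^3.
LHS = RHS, so the identity holds for this test φ.
Moreover u is smooth here and v(x) = u'(x) = 3*x**2 pointwise, so the identity holds for every test function. Hence v is the weak derivative of u.


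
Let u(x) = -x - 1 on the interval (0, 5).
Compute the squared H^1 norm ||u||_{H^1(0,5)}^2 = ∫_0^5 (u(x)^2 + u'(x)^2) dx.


||u||_{H^1}^2 = 230/3

The H^1 norm (squared) on an interval (0, L) is
  ||u||_{H^1}^2 = ∫_0^L u(x)^2 dx + ∫_0^L u'(x)^2 dx.
Compute u'(x) = -1.
Then u(x)^2 = x**2 + 2*x + 1 and u'(x)^2 = 1.
Integrate each monomial from 0 to 5 using ∫_0^5 c·x^n dx = c·5^(n+1)/(n+1):
  ∫_0^5 u(x)^2 dx = ∫_0^5 (x^2 + 2*x + 1) dx. Term by term:
    ∫_0^5 x^2 dx = 125/3;  ∫_0^5 2*x dx = 25;  ∫_0^5 1 dx = 5.
  Sum: 125/3 + 25 + 5 = 215/3.
  ∫_0^5 u'(x)^2 dx = ∫_0^5 (1) dx. Term by term:
    ∫_0^5 1 dx = 5.
Adding: ||u||_{H^1}^2 = 215/3 + 5 = 230/3.


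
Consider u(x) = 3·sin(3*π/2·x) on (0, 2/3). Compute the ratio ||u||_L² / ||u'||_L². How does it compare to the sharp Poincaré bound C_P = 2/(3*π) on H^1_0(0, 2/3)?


||u||_L² / ||u'||_L² = 2/(3*π) = C_P.

u(x) = 3·sin(3*π/2·x), so u'(x) = 9*π*cos(3*π*x/2)/2.
Writing u(x) = A·sin(kπx/L) with A = 3 and k = 1, use ∫_0^L sin²(kπx/L) dx = L/2 and ∫_0^L cos²(kπx/L) dx = L/2.
u² = 9·sin²(3*π/2·x) and (u')² = 81*π^2/4·cos²(3*π/2·x), and each of sin², cos² integrates to L/2 = 1/3 over (0, 2/3).
∫_0^2/3 u² dx = 3, so ||u||_L² = sqrt(3).
∫_0^2/3 (u')² dx = 27*π^2/4, so ||u'||_L² = 3*sqrt(3)*π/2.
Ratio ||u||_L² / ||u'||_L² = 2/(3*π).
Sharp Poincaré constant on H^1_0(0, 2/3) is C_P = L/π = 2/(3*π), achieved by sin(3*π/2·x).
This is the k = 1 eigenfunction (up to amplitude), so the ratio equals the sharp Poincaré constant exactly.


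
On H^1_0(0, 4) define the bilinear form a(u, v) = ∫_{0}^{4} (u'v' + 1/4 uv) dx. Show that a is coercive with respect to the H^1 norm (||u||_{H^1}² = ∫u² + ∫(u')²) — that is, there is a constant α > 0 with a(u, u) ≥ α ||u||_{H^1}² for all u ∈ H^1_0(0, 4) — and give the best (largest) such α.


α = (4 + π^2)/(π^2 + 16)

Coercivity of a(·,·) on H^1_0(0, 4) means a(u, u) ≥ α ||u||_{H^1}² for every u ∈ H^1_0.
The interval has length L = 4, and Poincaré/coercivity depend only on L. Here a(u, u) = ∫(u')² + (1/4)·∫u².
Here 0 < c = 1/4 < 1. The condition a(u,u) ≥ α||u||_{H^1}² reads (1−α)∫(u')² ≥ (α−c)∫u². Any admissible α is ≤ 1 (rapidly oscillating u have ∫u²/∫(u')² → 0), and α = 1 would force 0 ≥ (1−c)∫u², impossible since c < 1; so 1−α > 0. By the sharp Poincaré inequality on H^1_0 of an interval of length L, ∫(u')² ≥ (π/L)²∫u² with equality for the first sine mode sin(π(x−x₀)/L) (x₀ the left endpoint), so the inequality holds for all u iff (1−α)(π/L)² ≥ α − c, i.e. α ≤ ((π/L)² + c)/((π/L)² + 1) = (1 + c(L/π)²)/(1 + (L/π)²). With (π/L)² = π^2/16 and c = 1/4, the largest admissible constant is α = ((π/L)² + c)/((π/L)² + 1).
Simplifying, α = (4 + π^2)/(π^2 + 16).


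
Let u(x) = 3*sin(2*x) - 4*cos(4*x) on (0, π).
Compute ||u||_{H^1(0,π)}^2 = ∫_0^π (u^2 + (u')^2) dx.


||u||_{H^1(0,π)}^2 = 317*π/2

u'(x) = 16*sin(4*x) + 6*cos(2*x).
Expand u² and (u')² and integrate term by term on (0, π), using: for integers n ≥ 1, ∫_0^π sin²(nx) dx = ∫_0^π cos²(nx) dx = π/2; for n ≠ n', ∫_0^π sin(nx)sin(n'x) dx = ∫_0^π cos(nx)cos(n'x) dx = 0; and by product-to-sum, ∫_0^π sin(nx)cos(n'x) dx = ½∫_0^π [sin((n+n')x) + sin((n−n')x)] dx, which is 0 when n+n' is even and 2n/(n²−n'²) when n+n' is odd (it need not vanish on (0, π)).
  u² squared terms: (-4)²·∫cos(4x)² dx = 16·π/2 = 8*π;  (3)²·∫sin(2x)² dx = 9·π/2 = 9*π/2.
  u² cross terms: 2·(-4)·(3)·∫cos(4x)·sin(2x) dx = -24·(0) = 0.
  So ∫_0^π u² dx = 8*π + 9*π/2 + 0 = 25*π/2.
  (u')² squared terms: (6)²·∫cos(2x)² dx = 36·π/2 = 18*π;  (16)²·∫sin(4x)² dx = 256·π/2 = 128*π.
  (u')² cross terms: 2·(6)·(16)·∫cos(2x)·sin(4x) dx = 192·(0) = 0.
  So ∫_0^π (u')² dx = 18*π + 128*π + 0 = 146*π.
||u||_{H^1}^2 = (25*π/2) + (146*π) = 317*π/2.


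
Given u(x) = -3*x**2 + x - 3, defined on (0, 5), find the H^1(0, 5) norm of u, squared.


||u||_{H^1}^2 = 40825/6

The H^1 norm (squared) on an interval (0, L) is
  ||u||_{H^1}^2 = ∫_0^L u(x)^2 dx + ∫_0^L u'(x)^2 dx.
Compute u'(x) = 1 - 6*x.
Then u(x)^2 = 9*x**4 - 6*x**3 + 19*x**2 - 6*x + 9 and u'(x)^2 = 36*x**2 - 12*x + 1.
Integrate each monomial from 0 to 5 using ∫_0^5 c·x^n dx = c·5^(n+1)/(n+1):
  ∫_0^5 u(x)^2 dx = ∫_0^5 (9*x^4 - 6*x^3 + 19*x^2 - 6*x + 9) dx. Term by term:
    ∫_0^5 9*x^4 dx = 5625;  ∫_0^5 -6*x^3 dx = -1875/2;  ∫_0^5 19*x^2 dx = 2375/3;
    ∫_0^5 -6*x dx = -75;  ∫_0^5 9 dx = 45.
  Sum: 5625 − 1875/2 + 2375/3 − 75 + 45 = 32695/6.
  ∫_0^5 u'(x)^2 dx = ∫_0^5 (36*x^2 - 12*x + 1) dx. Term by term:
    ∫_0^5 36*x^2 dx = 1500;  ∫_0^5 -12*x dx = -150;  ∫_0^5 1 dx = 5.
  Sum: 1500 − 150 + 5 = 1355.
Adding: ||u||_{H^1}^2 = 32695/6 + 1355 = 40825/6.


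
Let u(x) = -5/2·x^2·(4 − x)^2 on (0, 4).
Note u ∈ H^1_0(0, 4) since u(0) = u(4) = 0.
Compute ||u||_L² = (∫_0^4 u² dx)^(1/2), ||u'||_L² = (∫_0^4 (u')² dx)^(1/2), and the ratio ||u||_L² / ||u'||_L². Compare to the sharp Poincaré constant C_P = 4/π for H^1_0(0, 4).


||u||_L² / ||u'||_L² = 2*sqrt(3)/3 < C_P = 4/π.

u(x) = -5/2·x^2·(4 − x)^2, so u'(x) = 10*x*(-x^2 + 6*x - 8).
u(x) = -5/2·x^2·(4 − x)^2 vanishes at x = 0 and x = 4, so u ∈ H^1_0(0, 4). Differentiate via the product rule and integrate the resulting polynomials term by term.
  ∫_0^4 u² dx = ∫_0^4 (25*x^8/4 - 100*x^7 + 600*x^6 - 1600*x^5 + 1600*x^4) dx. Term by term:
    ∫_0^4 25*x^8/4 dx = 1638400/9;  ∫_0^4 -100*x^7 dx = -819200;  ∫_0^4 600*x^6 dx = 9830400/7;
    ∫_0^4 -1600*x^5 dx = -3276800/3;  ∫_0^4 1600*x^4 dx = 327680.
  Sum: 1638400/9 − 819200 + 9830400/7 − 3276800/3 + 327680 = 163840/63.
  ∫_0^4 (u')² dx = ∫_0^4 (100*x^6 - 1200*x^5 + 5200*x^4 - 9600*x^3 + 6400*x^2) dx. Term by term:
    ∫_0^4 100*x^6 dx = 1638400/7;  ∫_0^4 -1200*x^5 dx = -819200;  ∫_0^4 5200*x^4 dx = 1064960;
    ∫_0^4 -9600*x^3 dx = -614400;  ∫_0^4 6400*x^2 dx = 409600/3.
  Sum: 1638400/7 − 819200 + 1064960 − 614400 + 409600/3 = 40960/21.
∫_0^4 u² dx = 163840/63, so ||u||_L² = 128*sqrt(70)/21.
∫_0^4 (u')² dx = 40960/21, so ||u'||_L² = 64*sqrt(210)/21.
Ratio ||u||_L² / ||u'||_L² = 2*sqrt(3)/3.
Sharp Poincaré constant on H^1_0(0, 4) is C_P = L/π = 4/π, achieved by sin(π/4·x).
A polynomial bump cannot attain the sharp Poincaré constant (only the first sine eigenfunction does), so the ratio is strictly less than C_P, consistent with ||u||_L² ≤ C_P ||u'||_L².


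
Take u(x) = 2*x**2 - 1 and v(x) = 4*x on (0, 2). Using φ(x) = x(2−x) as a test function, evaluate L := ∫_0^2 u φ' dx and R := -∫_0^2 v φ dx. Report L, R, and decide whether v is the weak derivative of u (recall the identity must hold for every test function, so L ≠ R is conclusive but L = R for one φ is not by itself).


LHS = -16/3, RHS = -16/3. Yes, v = u' weakly.

u(x) = 2*x**2 - 1, classical derivative u'(x) = 4*x.
φ(x) = x(2−x), so φ'(x) = 2 - 2*x.
Note φ(0) = φ(2) = 0, so the boundary term u·φ vanishes.
LHS = ∫_0^2 u(x) φ'(x) dx = ∫_0^2 (-4*x^3 + 4*x^2 + 2*x - 2) dx. Term by term:
  ∫_0^2 -4*x^3 dx = -16;  ∫_0^2 4*x^2 dx = 32/3;  ∫_0^2 2*x dx = 4;
  ∫_0^2 -2 dx = -4.
Sum: -16 + 32/3 + 4 − 4 = -16/3.
So LHS = -16/3.
∫_0^2 v(x) φ(x) dx = ∫_0^2 (-4*x^3 + 8*x^2) dx. Term by term:
  ∫_0^2 -4*x^3 dx = -16;  ∫_0^2 8*x^2 dx = 64/3.
Sum: -16 + 64/3 = 16/3.
So RHS = -∫_0^2 v(x) φ(x) dx = -16/3.
LHS = RHS, so the identity holds for this test φ.
Moreover u is smooth here and v(x) = u'(x) = 4*x pointwise, so the identity holds for every test function. Hence v is the weak derivative of u.


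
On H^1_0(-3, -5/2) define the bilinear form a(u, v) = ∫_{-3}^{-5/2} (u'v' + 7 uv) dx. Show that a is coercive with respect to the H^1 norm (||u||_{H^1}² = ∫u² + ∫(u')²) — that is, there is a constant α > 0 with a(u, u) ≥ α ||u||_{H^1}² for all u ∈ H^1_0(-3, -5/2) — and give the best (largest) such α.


α = 1

Coercivity of a(·,·) on H^1_0(-3, -5/2) means a(u, u) ≥ α ||u||_{H^1}² for every u ∈ H^1_0.
The interval has length L = 1/2, and Poincaré/coercivity depend only on L. Here a(u, u) = ∫(u')² + (7)·∫u².
Here c = 7 ≥ 1, so a(u,u) = ∫(u')² + c∫u² ≥ ∫(u')² + ∫u² = ||u||_{H^1}², i.e. α = 1 works. No larger α is possible: a(u,u) ≥ α||u||_{H^1}² means (1−α)∫(u')² ≥ (α−c)∫u², and for the modes u_n = sin(nπ(x−x₀)/L) (x₀ the left endpoint) one has ∫u_n²/∫(u_n')² = (L/(nπ))² → 0, so a(u_n,u_n)/||u_n||_{H^1}² → 1. Hence the optimal constant is α = 1.
Therefore α = 1.


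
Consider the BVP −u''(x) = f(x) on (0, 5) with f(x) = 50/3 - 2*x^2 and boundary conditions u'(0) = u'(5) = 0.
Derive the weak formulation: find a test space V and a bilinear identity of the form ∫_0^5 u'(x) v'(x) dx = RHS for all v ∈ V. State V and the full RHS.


V = H^1(0, 5) (no boundary constraint on v; u is determined up to an additive constant); weak form: ∫_0^5 u'v' dx = ∫_0^5 (50/3 - 2*x^2) v dx for all v ∈ V.

Multiply both sides by a test function v and integrate from 0 to 5:
  ∫_0^5 −u''(x) v(x) dx = ∫_0^5 f(x) v(x) dx.
Integrate the LHS by parts once:
  ∫_0^5 −u'' v dx = −[u'(x) v(x)]_0^5 + ∫_0^5 u'(x) v'(x) dx.
Thus ∫_0^5 u'(x) v'(x) dx = ∫_0^5 f(x) v(x) dx + [u'(x) v(x)]_0^5.
Choose V so that boundary terms are either known or forced to vanish.
u has homogeneous Neumann: u'(0) = u'(5) = 0. So [u' v]_0^5 = 0·v(5) − 0·v(0) = 0 for any v; take V = H^1(0, 5).
Weak formulation: find u (satisfying any essential BC) such that ∫_0^5 u'(x) v'(x) dx = ∫_0^5 f v dx for all v ∈ V (homogeneous Neumann, so boundary terms vanish).
Substituting f(x) = 50/3 - 2*x^2, the right-hand side is ∫_0^5 (50/3 - 2*x^2) v dx.
Compatibility check (pure Neumann): taking v ≡ 1 ∈ V gives 0 = ∫_0^5 f dx + (0) − (0), i.e. ∫_0^5 f dx must equal u'(0) − u'(5) = 0. Indeed ∫_0^5 (50/3 - 2*x^2) dx = 0, so the data are compatible. The solution is then unique only up to an additive constant (fix it e.g. by requiring ∫_0^5 u dx = 0).


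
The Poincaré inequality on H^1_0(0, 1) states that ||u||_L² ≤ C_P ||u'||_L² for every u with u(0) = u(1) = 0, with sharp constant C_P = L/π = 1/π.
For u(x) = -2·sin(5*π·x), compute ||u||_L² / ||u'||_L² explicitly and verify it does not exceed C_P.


||u||_L² / ||u'||_L² = 1/(5*π) < C_P = 1/π.

u(x) = -2·sin(5*π·x), so u'(x) = -10*π*cos(5*π*x).
Writing u(x) = A·sin(kπx/L) with A = -2 and k = 5, use ∫_0^L sin²(kπx/L) dx = L/2 and ∫_0^L cos²(kπx/L) dx = L/2.
u² = 4·sin²(5*π·x) and (u')² = 100*π^2·cos²(5*π·x), and each of sin², cos² integrates to L/2 = 1/2 over (0, 1).
∫_0^1 u² dx = 2, so ||u||_L² = sqrt(2).
∫_0^1 (u')² dx = 50*π^2, so ||u'||_L² = 5*sqrt(2)*π.
Ratio ||u||_L² / ||u'||_L² = 1/(5*π).
Sharp Poincaré constant on H^1_0(0, 1) is C_P = L/π = 1/π, achieved by sin(π·x).
This is the k = 5 harmonic; the ratio L/(kπ) is strictly less than C_P = L/π, consistent with the sharp inequality ||u||_L² ≤ C_P ||u'||_L².


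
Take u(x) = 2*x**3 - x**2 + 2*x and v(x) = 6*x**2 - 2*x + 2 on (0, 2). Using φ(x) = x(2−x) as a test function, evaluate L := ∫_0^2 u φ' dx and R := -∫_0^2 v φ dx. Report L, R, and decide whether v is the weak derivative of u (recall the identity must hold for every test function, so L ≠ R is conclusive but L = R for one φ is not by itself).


LHS = -48/5, RHS = -48/5. Yes, v = u' weakly.

u(x) = 2*x**3 - x**2 + 2*x, classical derivative u'(x) = 6*x**2 - 2*x + 2.
φ(x) = x(2−x), so φ'(x) = 2 - 2*x.
Note φ(0) = φ(2) = 0, so the boundary term u·φ vanishes.
LHS = ∫_0^2 u(x) φ'(x) dx = ∫_0^2 (-4*x^4 + 6*x^3 - 6*x^2 + 4*x) dx. Term by term:
  ∫_0^2 -4*x^4 dx = -128/5;  ∫_0^2 6*x^3 dx = 24;  ∫_0^2 -6*x^2 dx = -16;
  ∫_0^2 4*x dx = 8.
Sum: -128/5 + 24 − 16 + 8 = -48/5.
So LHS = -48/5.
∫_0^2 v(x) φ(x) dx = ∫_0^2 (-6*x^4 + 14*x^3 - 6*x^2 + 4*x) dx. Term by term:
  ∫_0^2 -6*x^4 dx = -192/5;  ∫_0^2 14*x^3 dx = 56;  ∫_0^2 -6*x^2 dx = -16;
  ∫_0^2 4*x dx = 8.
Sum: -192/5 + 56 − 16 + 8 = 48/5.
So RHS = -∫_0^2 v(x) φ(x) dx = -48/5.
LHS = RHS, so the identity holds for this test φ.
Moreover u is smooth here and v(x) = u'(x) = 6*x**2 - 2*x + 2 pointwise, so the identity holds for every test function. Hence v is the weak derivative of u.


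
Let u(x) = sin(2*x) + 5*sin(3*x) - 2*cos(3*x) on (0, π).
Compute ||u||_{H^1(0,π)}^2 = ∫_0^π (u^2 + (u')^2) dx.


||u||_{H^1(0,π)}^2 = 32 + 295*π/2

u'(x) = 6*sin(3*x) + 2*cos(2*x) + 15*cos(3*x).
Expand u² and (u')² and integrate term by term on (0, π), using: for integers n ≥ 1, ∫_0^π sin²(nx) dx = ∫_0^π cos²(nx) dx = π/2; for n ≠ n', ∫_0^π sin(nx)sin(n'x) dx = ∫_0^π cos(nx)cos(n'x) dx = 0; and by product-to-sum, ∫_0^π sin(nx)cos(n'x) dx = ½∫_0^π [sin((n+n')x) + sin((n−n')x)] dx, which is 0 when n+n' is even and 2n/(n²−n'²) when n+n' is odd (it need not vanish on (0, π)).
  u² squared terms: (-2)²·∫cos(3x)² dx = 4·π/2 = 2*π;  (5)²·∫sin(3x)² dx = 25·π/2 = 25*π/2;  (1)²·∫sin(2x)² dx = 1·π/2 = π/2.
  u² cross terms: 2·(-2)·(5)·∫cos(3x)·sin(3x) dx = -20·(0) = 0;  2·(-2)·(1)·∫cos(3x)·sin(2x) dx = -4·(-4/5) = 16/5;  2·(5)·(1)·∫sin(3x)·sin(2x) dx = 10·(0) = 0.
  So ∫_0^π u² dx = 2*π + 25*π/2 + π/2 + 0 + 16/5 + 0 = 16/5 + 15*π.
  (u')² squared terms: (2)²·∫cos(2x)² dx = 4·π/2 = 2*π;  (6)²·∫sin(3x)² dx = 36·π/2 = 18*π;  (15)²·∫cos(3x)² dx = 225·π/2 = 225*π/2.
  (u')² cross terms: 2·(2)·(6)·∫cos(2x)·sin(3x) dx = 24·(6/5) = 144/5;  2·(2)·(15)·∫cos(2x)·cos(3x) dx = 60·(0) = 0;  2·(6)·(15)·∫sin(3x)·cos(3x) dx = 180·(0) = 0.
  So ∫_0^π (u')² dx = 2*π + 18*π + 225*π/2 + 144/5 + 0 + 0 = 144/5 + 265*π/2.
||u||_{H^1}^2 = (16/5 + 15*π) + (144/5 + 265*π/2) = 32 + 295*π/2.


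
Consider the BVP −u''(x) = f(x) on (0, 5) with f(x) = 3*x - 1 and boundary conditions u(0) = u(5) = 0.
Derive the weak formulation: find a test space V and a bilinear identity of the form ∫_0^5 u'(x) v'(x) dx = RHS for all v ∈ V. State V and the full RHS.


V = H^1_0(0, 5) (so v(0) = v(5) = 0); weak form: ∫_0^5 u'v' dx = ∫_0^5 (3*x - 1) v dx for all v ∈ V.

Multiply both sides by a test function v and integrate from 0 to 5:
  ∫_0^5 −u''(x) v(x) dx = ∫_0^5 f(x) v(x) dx.
Integrate the LHS by parts once:
  ∫_0^5 −u'' v dx = −[u'(x) v(x)]_0^5 + ∫_0^5 u'(x) v'(x) dx.
Thus ∫_0^5 u'(x) v'(x) dx = ∫_0^5 f(x) v(x) dx + [u'(x) v(x)]_0^5.
Choose V so that boundary terms are either known or forced to vanish.
u is Dirichlet: u(0) = u(5) = 0. Let V = H^1_0(0, 5); then v(0) = v(5) = 0, and [u' v]_0^5 = 0.
Weak formulation: find u (satisfying any essential BC) such that ∫_0^5 u'(x) v'(x) dx = ∫_0^5 f v dx for all v ∈ V.
Substituting f(x) = 3*x - 1, the right-hand side is ∫_0^5 (3*x - 1) v dx.


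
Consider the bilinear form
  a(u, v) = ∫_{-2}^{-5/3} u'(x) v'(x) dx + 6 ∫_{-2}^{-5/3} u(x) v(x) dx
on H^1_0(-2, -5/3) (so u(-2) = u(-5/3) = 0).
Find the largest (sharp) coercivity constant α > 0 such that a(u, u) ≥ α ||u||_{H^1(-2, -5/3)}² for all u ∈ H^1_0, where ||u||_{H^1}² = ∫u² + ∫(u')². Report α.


α = 1

Coercivity of a(·,·) on H^1_0(-2, -5/3) means a(u, u) ≥ α ||u||_{H^1}² for every u ∈ H^1_0.
The interval has length L = 1/3, and Poincaré/coercivity depend only on L. Here a(u, u) = ∫(u')² + (6)·∫u².
Here c = 6 ≥ 1, so a(u,u) = ∫(u')² + c∫u² ≥ ∫(u')² + ∫u² = ||u||_{H^1}², i.e. α = 1 works. No larger α is possible: a(u,u) ≥ α||u||_{H^1}² means (1−α)∫(u')² ≥ (α−c)∫u², and for the modes u_n = sin(nπ(x−x₀)/L) (x₀ the left endpoint) one has ∫u_n²/∫(u_n')² = (L/(nπ))² → 0, so a(u_n,u_n)/||u_n||_{H^1}² → 1. Hence the optimal constant is α = 1.
Therefore α = 1.


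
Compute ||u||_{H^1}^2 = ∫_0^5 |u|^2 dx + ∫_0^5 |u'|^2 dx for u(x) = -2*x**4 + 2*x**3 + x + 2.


||u||_{H^1}^2 = 62704475/63

The H^1 norm (squared) on an interval (0, L) is
  ||u||_{H^1}^2 = ∫_0^L u(x)^2 dx + ∫_0^L u'(x)^2 dx.
Compute u'(x) = -8*x**3 + 6*x**2 + 1.
Then u(x)^2 = 4*x**8 - 8*x**7 + 4*x**6 - 4*x**5 - 4*x**4 + 8*x**3 + x**2 + 4*x + 4 and u'(x)^2 = 64*x**6 - 96*x**5 + 36*x**4 - 16*x**3 + 12*x**2 + 1.
Integrate each monomial from 0 to 5 using ∫_0^5 c·x^n dx = c·5^(n+1)/(n+1):
  ∫_0^5 u(x)^2 dx = ∫_0^5 (4*x^8 - 8*x^7 + 4*x^6 - 4*x^5 - 4*x^4 + 8*x^3 + x^2 + 4*x + 4) dx. Term by term:
    ∫_0^5 4*x^8 dx = 7812500/9;  ∫_0^5 -8*x^7 dx = -390625;  ∫_0^5 4*x^6 dx = 312500/7;
    ∫_0^5 -4*x^5 dx = -31250/3;  ∫_0^5 -4*x^4 dx = -2500;  ∫_0^5 8*x^3 dx = 1250;
    ∫_0^5 x^2 dx = 125/3;  ∫_0^5 4*x dx = 50;  ∫_0^5 4 dx = 20.
  Sum: 7812500/9 − 390625 + 312500/7 − 31250/3 − 2500 + 1250 + 125/3 + 50 + 20 = 32162660/63.
  ∫_0^5 u'(x)^2 dx = ∫_0^5 (64*x^6 - 96*x^5 + 36*x^4 - 16*x^3 + 12*x^2 + 1) dx. Term by term:
    ∫_0^5 64*x^6 dx = 5000000/7;  ∫_0^5 -96*x^5 dx = -250000;  ∫_0^5 36*x^4 dx = 22500;
    ∫_0^5 -16*x^3 dx = -2500;  ∫_0^5 12*x^2 dx = 500;  ∫_0^5 1 dx = 5.
  Sum: 5000000/7 − 250000 + 22500 − 2500 + 500 + 5 = 3393535/7.
Adding: ||u||_{H^1}^2 = 32162660/63 + 3393535/7 = 62704475/63.


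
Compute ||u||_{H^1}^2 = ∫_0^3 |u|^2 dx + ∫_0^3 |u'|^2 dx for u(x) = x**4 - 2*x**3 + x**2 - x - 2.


||u||_{H^1}^2 = 49008/35

The H^1 norm (squared) on an interval (0, L) is
  ||u||_{H^1}^2 = ∫_0^L u(x)^2 dx + ∫_0^L u'(x)^2 dx.
Compute u'(x) = 4*x**3 - 6*x**2 + 2*x - 1.
Then u(x)^2 = x**8 - 4*x**7 + 6*x**6 - 6*x**5 + x**4 + 6*x**3 - 3*x**2 + 4*x + 4 and u'(x)^2 = 16*x**6 - 48*x**5 + 52*x**4 - 32*x**3 + 16*x**2 - 4*x + 1.
Integrate each monomial from 0 to 3 using ∫_0^3 c·x^n dx = c·3^(n+1)/(n+1):
  ∫_0^3 u(x)^2 dx = ∫_0^3 (x^8 - 4*x^7 + 6*x^6 - 6*x^5 + x^4 + 6*x^3 - 3*x^2 + 4*x + 4) dx. Term by term:
    ∫_0^3 x^8 dx = 2187;  ∫_0^3 -4*x^7 dx = -6561/2;  ∫_0^3 6*x^6 dx = 13122/7;
    ∫_0^3 -6*x^5 dx = -729;  ∫_0^3 x^4 dx = 243/5;  ∫_0^3 6*x^3 dx = 243/2;
    ∫_0^3 -3*x^2 dx = -27;  ∫_0^3 4*x dx = 18;  ∫_0^3 4 dx = 12.
  Sum: 2187 − 6561/2 + 13122/7 − 729 + 243/5 + 243/2 − 27 + 18 + 12 = 7881/35.
  ∫_0^3 u'(x)^2 dx = ∫_0^3 (16*x^6 - 48*x^5 + 52*x^4 - 32*x^3 + 16*x^2 - 4*x + 1) dx. Term by term:
    ∫_0^3 16*x^6 dx = 34992/7;  ∫_0^3 -48*x^5 dx = -5832;  ∫_0^3 52*x^4 dx = 12636/5;
    ∫_0^3 -32*x^3 dx = -648;  ∫_0^3 16*x^2 dx = 144;  ∫_0^3 -4*x dx = -18;
    ∫_0^3 1 dx = 3.
  Sum: 34992/7 − 5832 + 12636/5 − 648 + 144 − 18 + 3 = 41127/35.
Adding: ||u||_{H^1}^2 = 7881/35 + 41127/35 = 49008/35.


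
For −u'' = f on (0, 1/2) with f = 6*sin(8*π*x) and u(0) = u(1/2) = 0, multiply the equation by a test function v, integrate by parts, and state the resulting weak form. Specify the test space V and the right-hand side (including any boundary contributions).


V = H^1_0(0, 1/2) (so v(0) = v(1/2) = 0); weak form: ∫_0^1/2 u'v' dx = ∫_0^1/2 (6*sin(8*π*x)) v dx for all v ∈ V.

Multiply both sides by a test function v and integrate from 0 to 1/2:
  ∫_0^1/2 −u''(x) v(x) dx = ∫_0^1/2 f(x) v(x) dx.
Integrate the LHS by parts once:
  ∫_0^1/2 −u'' v dx = −[u'(x) v(x)]_0^1/2 + ∫_0^1/2 u'(x) v'(x) dx.
Thus ∫_0^1/2 u'(x) v'(x) dx = ∫_0^1/2 f(x) v(x) dx + [u'(x) v(x)]_0^1/2.
Choose V so that boundary terms are either known or forced to vanish.
u is Dirichlet: u(0) = u(1/2) = 0. Let V = H^1_0(0, 1/2); then v(0) = v(1/2) = 0, and [u' v]_0^1/2 = 0.
Weak formulation: find u (satisfying any essential BC) such that ∫_0^1/2 u'(x) v'(x) dx = ∫_0^1/2 f v dx for all v ∈ V.
Substituting f(x) = 6*sin(8*π*x), the right-hand side is ∫_0^1/2 (6*sin(8*π*x)) v dx.


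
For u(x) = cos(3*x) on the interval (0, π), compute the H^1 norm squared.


||u||_{H^1(0,π)}^2 = 5*π

u'(x) = -3*sin(3*x).
Expand u² and (u')² and integrate term by term on (0, π), using: for integers n ≥ 1, ∫_0^π sin²(nx) dx = ∫_0^π cos²(nx) dx = π/2; for n ≠ n', ∫_0^π sin(nx)sin(n'x) dx = ∫_0^π cos(nx)cos(n'x) dx = 0; and by product-to-sum, ∫_0^π sin(nx)cos(n'x) dx = ½∫_0^π [sin((n+n')x) + sin((n−n')x)] dx, which is 0 when n+n' is even and 2n/(n²−n'²) when n+n' is odd (it need not vanish on (0, π)).
  u² squared terms: (1)²·∫cos(3x)² dx = 1·π/2 = π/2.
  So ∫_0^π u² dx = π/2.
  (u')² squared terms: (-3)²·∫sin(3x)² dx = 9·π/2 = 9*π/2.
  So ∫_0^π (u')² dx = 9*π/2.
||u||_{H^1}^2 = (π/2) + (9*π/2) = 5*π.


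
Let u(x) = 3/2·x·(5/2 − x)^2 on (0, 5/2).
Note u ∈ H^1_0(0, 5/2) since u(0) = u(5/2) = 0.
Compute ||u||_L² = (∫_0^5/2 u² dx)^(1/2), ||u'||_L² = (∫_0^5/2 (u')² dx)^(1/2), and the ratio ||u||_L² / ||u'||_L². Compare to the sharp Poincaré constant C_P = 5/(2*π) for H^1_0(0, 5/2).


||u||_L² / ||u'||_L² = 5*sqrt(14)/28 < C_P = 5/(2*π).

u(x) = 3/2·x·(5/2 − x)^2, so u'(x) = 9*x^2/2 - 15*x + 75/8.
u(x) = 3/2·x·(5/2 − x)^2 vanishes at x = 0 and x = 5/2, so u ∈ H^1_0(0, 5/2). Differentiate via the product rule and integrate the resulting polynomials term by term.
  ∫_0^5/2 u² dx = ∫_0^5/2 (9*x^6/4 - 45*x^5/2 + 675*x^4/8 - 1125*x^3/8 + 5625*x^2/64) dx. Term by term:
    ∫_0^5/2 9*x^6/4 dx = 703125/3584;  ∫_0^5/2 -45*x^5/2 dx = -234375/256;  ∫_0^5/2 675*x^4/8 dx = 421875/256;
    ∫_0^5/2 -1125*x^3/8 dx = -703125/512;  ∫_0^5/2 5625*x^2/64 dx = 234375/512.
  Sum: 703125/3584 − 234375/256 + 421875/256 − 703125/512 + 234375/512 = 46875/3584.
  ∫_0^5/2 (u')² dx = ∫_0^5/2 (81*x^4/4 - 135*x^3 + 2475*x^2/8 - 1125*x/4 + 5625/64) dx. Term by term:
    ∫_0^5/2 81*x^4/4 dx = 50625/128;  ∫_0^5/2 -135*x^3 dx = -84375/64;  ∫_0^5/2 2475*x^2/8 dx = 103125/64;
    ∫_0^5/2 -1125*x/4 dx = -28125/32;  ∫_0^5/2 5625/64 dx = 28125/128.
  Sum: 50625/128 − 84375/64 + 103125/64 − 28125/32 + 28125/128 = 1875/64.
∫_0^5/2 u² dx = 46875/3584, so ||u||_L² = 125*sqrt(42)/224.
∫_0^5/2 (u')² dx = 1875/64, so ||u'||_L² = 25*sqrt(3)/8.
Ratio ||u||_L² / ||u'||_L² = 5*sqrt(14)/28.
Sharp Poincaré constant on H^1_0(0, 5/2) is C_P = L/π = 5/(2*π), achieved by sin(2*π/5·x).
A polynomial bump cannot attain the sharp Poincaré constant (only the first sine eigenfunction does), so the ratio is strictly less than C_P, consistent with ||u||_L² ≤ C_P ||u'||_L².


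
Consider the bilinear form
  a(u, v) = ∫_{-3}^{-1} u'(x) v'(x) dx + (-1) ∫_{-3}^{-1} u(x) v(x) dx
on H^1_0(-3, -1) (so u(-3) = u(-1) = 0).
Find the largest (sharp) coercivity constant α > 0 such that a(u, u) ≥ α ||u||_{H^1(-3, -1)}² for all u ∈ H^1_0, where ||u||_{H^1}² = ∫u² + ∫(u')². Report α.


α = (-4 + π^2)/(4 + π^2)

Coercivity of a(·,·) on H^1_0(-3, -1) means a(u, u) ≥ α ||u||_{H^1}² for every u ∈ H^1_0.
The interval has length L = 2, and Poincaré/coercivity depend only on L. Here a(u, u) = ∫(u')² + (-1)·∫u².
Here c = -1 < 0 with |c| < (π/L)² = π^2/4, so coercivity still holds. The condition a(u,u) ≥ α||u||_{H^1}² reads (1−α)∫(u')² ≥ (α−c)∫u². Any admissible α is ≤ 1 (rapidly oscillating u have ∫u²/∫(u')² → 0), and α = 1 would force 0 ≥ (1−c)∫u², impossible since c < 1; so 1−α > 0. By the sharp Poincaré inequality on H^1_0 of an interval of length L, ∫(u')² ≥ (π/L)²∫u² with equality for the first sine mode sin(π(x−x₀)/L) (x₀ the left endpoint), so the inequality holds for all u iff (1−α)(π/L)² ≥ α − c, i.e. α ≤ ((π/L)² + c)/((π/L)² + 1) = (1 + c(L/π)²)/(1 + (L/π)²). (Direct route, valid since c ≤ 0: Poincaré gives c∫u² ≥ c(L/π)²∫(u')², so a(u,u) ≥ (1 + c(L/π)²)∫(u')², while ||u||_{H^1}² ≤ (1 + (L/π)²)∫(u')²; dividing yields the same α.) With (π/L)² = π^2/4 and c = -1, the largest admissible constant is α = ((π/L)² + c)/((π/L)² + 1).
Simplifying, α = (-4 + π^2)/(4 + π^2).


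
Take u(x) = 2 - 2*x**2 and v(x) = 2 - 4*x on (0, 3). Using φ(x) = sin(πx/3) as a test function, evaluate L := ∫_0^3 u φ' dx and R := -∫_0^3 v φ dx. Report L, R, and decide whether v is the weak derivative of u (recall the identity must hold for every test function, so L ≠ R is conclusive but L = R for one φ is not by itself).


LHS = 36/π, RHS = 24/π. No, v is not the weak derivative of u.

u(x) = 2 - 2*x**2, classical derivative u'(x) = -4*x.
φ(x) = sin(πx/3), so φ'(x) = π*cos(π*x/3)/3.
Note φ(0) = φ(3) = 0, so the boundary term u·φ vanishes.
LHS = ∫_0^3 u(x) φ'(x) dx = ∫_0^3 (-2*π*x^2*cos(π*x/3)/3 + 2*π*cos(π*x/3)/3) dx. Term by term:
  ∫_0^3 2*π*cos(π*x/3)/3 dx = 0;  ∫_0^3 -2*π*x^2*cos(π*x/3)/3 dx = 36/π.
Sum: 0 + 36/π = 36/π.
So LHS = 36/π.
∫_0^3 v(x) φ(x) dx = ∫_0^3 (-4*x*sin(π*x/3) + 2*sin(π*x/3)) dx. Term by term:
  ∫_0^3 2*sin(π*x/3) dx = 12/π;  ∫_0^3 -4*x*sin(π*x/3) dx = -36/π.
Sum: 12/π − 36/π = -24/π.
So RHS = -∫_0^3 v(x) φ(x) dx = 24/π.
LHS − RHS = 12/π ≠ 0, so the identity fails.
(For a valid weak derivative the identity must hold for EVERY test function, in particular this one. The failure shows v is NOT the weak derivative of u.)
Correct weak derivative would be u'(x) = -4*x.


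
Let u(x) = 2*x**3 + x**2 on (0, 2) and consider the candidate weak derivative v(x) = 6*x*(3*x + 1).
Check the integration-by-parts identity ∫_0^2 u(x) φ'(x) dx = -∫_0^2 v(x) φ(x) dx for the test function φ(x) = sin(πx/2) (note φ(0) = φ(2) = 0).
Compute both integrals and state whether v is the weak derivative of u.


LHS = -56/π + 192/π^3, RHS = -168/π + 576/π^3. No, v is not the weak derivative of u.

u(x) = 2*x**3 + x**2, classical derivative u'(x) = 6*x**2 + 2*x.
φ(x) = sin(πx/2), so φ'(x) = π*cos(π*x/2)/2.
Note φ(0) = φ(2) = 0, so the boundary term u·φ vanishes.
LHS = ∫_0^2 u(x) φ'(x) dx = ∫_0^2 (π*x^3*cos(π*x/2) + π*x^2*cos(π*x/2)/2) dx. Term by term:
  ∫_0^2 π*x^3*cos(π*x/2) dx = -48/π + 192/π^3;  ∫_0^2 π*x^2*cos(π*x/2)/2 dx = -8/π.
Sum: -48/π + 192/π^3 − 8/π = -56/π + 192/π^3.
So LHS = -56/π + 192/π^3.
∫_0^2 v(x) φ(x) dx = ∫_0^2 (18*x^2*sin(π*x/2) + 6*x*sin(π*x/2)) dx. Term by term:
  ∫_0^2 6*x*sin(π*x/2) dx = 24/π;  ∫_0^2 18*x^2*sin(π*x/2) dx = -576/π^3 + 144/π.
Sum: 24/π + -576/π^3 + 144/π = -576/π^3 + 168/π.
So RHS = -∫_0^2 v(x) φ(x) dx = -168/π + 576/π^3.
LHS − RHS = -384/π^3 + 112/π ≠ 0, so the identity fails.
(For a valid weak derivative the identity must hold for EVERY test function, in particular this one. The failure shows v is NOT the weak derivative of u.)
Correct weak derivative would be u'(x) = 6*x**2 + 2*x.


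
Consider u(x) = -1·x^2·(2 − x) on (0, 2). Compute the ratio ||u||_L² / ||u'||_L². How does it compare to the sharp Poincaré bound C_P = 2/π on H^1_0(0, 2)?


||u||_L² / ||u'||_L² = sqrt(14)/7 < C_P = 2/π.

u(x) = -1·x^2·(2 − x), so u'(x) = x*(3*x - 4).
u(x) = -1·x^2·(2 − x) vanishes at x = 0 and x = 2, so u ∈ H^1_0(0, 2). Differentiate via the product rule and integrate the resulting polynomials term by term.
  ∫_0^2 u² dx = ∫_0^2 (x^6 - 4*x^5 + 4*x^4) dx. Term by term:
    ∫_0^2 x^6 dx = 128/7;  ∫_0^2 -4*x^5 dx = -128/3;  ∫_0^2 4*x^4 dx = 128/5.
  Sum: 128/7 − 128/3 + 128/5 = 128/105.
  ∫_0^2 (u')² dx = ∫_0^2 (9*x^4 - 24*x^3 + 16*x^2) dx. Term by term:
    ∫_0^2 9*x^4 dx = 288/5;  ∫_0^2 -24*x^3 dx = -96;  ∫_0^2 16*x^2 dx = 128/3.
  Sum: 288/5 − 96 + 128/3 = 64/15.
∫_0^2 u² dx = 128/105, so ||u||_L² = 8*sqrt(210)/105.
∫_0^2 (u')² dx = 64/15, so ||u'||_L² = 8*sqrt(15)/15.
Ratio ||u||_L² / ||u'||_L² = sqrt(14)/7.
Sharp Poincaré constant on H^1_0(0, 2) is C_P = L/π = 2/π, achieved by sin(π/2·x).
A polynomial bump cannot attain the sharp Poincaré constant (only the first sine eigenfunction does), so the ratio is strictly less than C_P, consistent with ||u||_L² ≤ C_P ||u'||_L².


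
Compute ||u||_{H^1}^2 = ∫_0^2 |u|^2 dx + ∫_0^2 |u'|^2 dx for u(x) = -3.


||u||_{H^1}^2 = 18

The H^1 norm (squared) on an interval (0, L) is
  ||u||_{H^1}^2 = ∫_0^L u(x)^2 dx + ∫_0^L u'(x)^2 dx.
Compute u'(x) = 0.
Then u(x)^2 = 9 and u'(x)^2 = 0.
Integrate each monomial from 0 to 2 using ∫_0^2 c·x^n dx = c·2^(n+1)/(n+1):
  ∫_0^2 u(x)^2 dx = ∫_0^2 (9) dx. Term by term:
    ∫_0^2 9 dx = 18.
  ∫_0^2 u'(x)^2 dx = ∫_0^2 (0) dx. Term by term:
    ∫_0^2 0 dx = 0.
Adding: ||u||_{H^1}^2 = 18 + 0 = 18.


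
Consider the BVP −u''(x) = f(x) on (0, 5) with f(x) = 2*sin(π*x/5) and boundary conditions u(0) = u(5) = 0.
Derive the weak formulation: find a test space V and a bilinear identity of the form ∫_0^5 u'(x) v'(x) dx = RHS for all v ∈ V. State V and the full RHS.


V = H^1_0(0, 5) (so v(0) = v(5) = 0); weak form: ∫_0^5 u'v' dx = ∫_0^5 (2*sin(π*x/5)) v dx for all v ∈ V.

Multiply both sides by a test function v and integrate from 0 to 5:
  ∫_0^5 −u''(x) v(x) dx = ∫_0^5 f(x) v(x) dx.
Integrate the LHS by parts once:
  ∫_0^5 −u'' v dx = −[u'(x) v(x)]_0^5 + ∫_0^5 u'(x) v'(x) dx.
Thus ∫_0^5 u'(x) v'(x) dx = ∫_0^5 f(x) v(x) dx + [u'(x) v(x)]_0^5.
Choose V so that boundary terms are either known or forced to vanish.
u is Dirichlet: u(0) = u(5) = 0. Let V = H^1_0(0, 5); then v(0) = v(5) = 0, and [u' v]_0^5 = 0.
Weak formulation: find u (satisfying any essential BC) such that ∫_0^5 u'(x) v'(x) dx = ∫_0^5 f v dx for all v ∈ V.
Substituting f(x) = 2*sin(π*x/5), the right-hand side is ∫_0^5 (2*sin(π*x/5)) v dx.


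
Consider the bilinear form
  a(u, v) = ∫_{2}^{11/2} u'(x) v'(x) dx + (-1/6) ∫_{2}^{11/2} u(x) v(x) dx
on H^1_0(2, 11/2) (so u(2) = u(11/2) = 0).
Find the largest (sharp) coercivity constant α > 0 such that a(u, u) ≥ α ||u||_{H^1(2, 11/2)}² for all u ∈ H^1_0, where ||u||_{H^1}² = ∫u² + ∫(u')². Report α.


α = (-49 + 24*π^2)/(6*(4*π^2 + 49))

Coercivity of a(·,·) on H^1_0(2, 11/2) means a(u, u) ≥ α ||u||_{H^1}² for every u ∈ H^1_0.
The interval has length L = 7/2, and Poincaré/coercivity depend only on L. Here a(u, u) = ∫(u')² + (-1/6)·∫u².
Here c = -1/6 < 0 with |c| < (π/L)² = 4*π^2/49, so coercivity still holds. The condition a(u,u) ≥ α||u||_{H^1}² reads (1−α)∫(u')² ≥ (α−c)∫u². Any admissible α is ≤ 1 (rapidly oscillating u have ∫u²/∫(u')² → 0), and α = 1 would force 0 ≥ (1−c)∫u², impossible since c < 1; so 1−α > 0. By the sharp Poincaré inequality on H^1_0 of an interval of length L, ∫(u')² ≥ (π/L)²∫u² with equality for the first sine mode sin(π(x−x₀)/L) (x₀ the left endpoint), so the inequality holds for all u iff (1−α)(π/L)² ≥ α − c, i.e. α ≤ ((π/L)² + c)/((π/L)² + 1) = (1 + c(L/π)²)/(1 + (L/π)²). (Direct route, valid since c ≤ 0: Poincaré gives c∫u² ≥ c(L/π)²∫(u')², so a(u,u) ≥ (1 + c(L/π)²)∫(u')², while ||u||_{H^1}² ≤ (1 + (L/π)²)∫(u')²; dividing yields the same α.) With (π/L)² = 4*π^2/49 and c = -1/6, the largest admissible constant is α = ((π/L)² + c)/((π/L)² + 1).
Simplifying, α = (-49 + 24*π^2)/(6*(4*π^2 + 49)).


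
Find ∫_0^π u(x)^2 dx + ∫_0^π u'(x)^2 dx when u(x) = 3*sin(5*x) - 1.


||u||_{H^1(0,π)}^2 = -12/5 + 118*π

u'(x) = 15*cos(5*x).
Expand u² and (u')² and integrate term by term on (0, π), using: for integers n ≥ 1, ∫_0^π sin²(nx) dx = ∫_0^π cos²(nx) dx = π/2; for n ≠ n', ∫_0^π sin(nx)sin(n'x) dx = ∫_0^π cos(nx)cos(n'x) dx = 0; and by product-to-sum, ∫_0^π sin(nx)cos(n'x) dx = ½∫_0^π [sin((n+n')x) + sin((n−n')x)] dx, which is 0 when n+n' is even and 2n/(n²−n'²) when n+n' is odd (it need not vanish on (0, π)). For the constant mode: ∫_0^π 1 dx = π, ∫_0^π cos(nx) dx = 0, ∫_0^π sin(nx) dx = (1−(−1)^n)/n.
  u² squared terms: (-1)²·∫1 dx = 1·π = π;  (3)²·∫sin(5x)² dx = 9·π/2 = 9*π/2.
  u² cross terms: 2·(-1)·(3)·∫1·sin(5x) dx = -6·(2/5) = -12/5.
  So ∫_0^π u² dx = π + 9*π/2 − 12/5 = -12/5 + 11*π/2.
  (u')² squared terms: (15)²·∫cos(5x)² dx = 225·π/2 = 225*π/2.
  So ∫_0^π (u')² dx = 225*π/2.
||u||_{H^1}^2 = (-12/5 + 11*π/2) + (225*π/2) = -12/5 + 118*π.


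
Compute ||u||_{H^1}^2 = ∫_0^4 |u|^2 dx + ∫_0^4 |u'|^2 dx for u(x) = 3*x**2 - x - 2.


||u||_{H^1}^2 = 29228/15

The H^1 norm (squared) on an interval (0, L) is
  ||u||_{H^1}^2 = ∫_0^L u(x)^2 dx + ∫_0^L u'(x)^2 dx.
Compute u'(x) = 6*x - 1.
Then u(x)^2 = 9*x**4 - 6*x**3 - 11*x**2 + 4*x + 4 and u'(x)^2 = 36*x**2 - 12*x + 1.
Integrate each monomial from 0 to 4 using ∫_0^4 c·x^n dx = c·4^(n+1)/(n+1):
  ∫_0^4 u(x)^2 dx = ∫_0^4 (9*x^4 - 6*x^3 - 11*x^2 + 4*x + 4) dx. Term by term:
    ∫_0^4 9*x^4 dx = 9216/5;  ∫_0^4 -6*x^3 dx = -384;  ∫_0^4 -11*x^2 dx = -704/3;
    ∫_0^4 4*x dx = 32;  ∫_0^4 4 dx = 16.
  Sum: 9216/5 − 384 − 704/3 + 32 + 16 = 19088/15.
  ∫_0^4 u'(x)^2 dx = ∫_0^4 (36*x^2 - 12*x + 1) dx. Term by term:
    ∫_0^4 36*x^2 dx = 768;  ∫_0^4 -12*x dx = -96;  ∫_0^4 1 dx = 4.
  Sum: 768 − 96 + 4 = 676.
Adding: ||u||_{H^1}^2 = 19088/15 + 676 = 29228/15.


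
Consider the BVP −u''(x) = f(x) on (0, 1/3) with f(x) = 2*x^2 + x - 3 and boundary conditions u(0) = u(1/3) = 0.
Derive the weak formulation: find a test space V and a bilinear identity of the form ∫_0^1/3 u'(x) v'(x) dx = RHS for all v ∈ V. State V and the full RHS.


V = H^1_0(0, 1/3) (so v(0) = v(1/3) = 0); weak form: ∫_0^1/3 u'v' dx = ∫_0^1/3 (2*x^2 + x - 3) v dx for all v ∈ V.

Multiply both sides by a test function v and integrate from 0 to 1/3:
  ∫_0^1/3 −u''(x) v(x) dx = ∫_0^1/3 f(x) v(x) dx.
Integrate the LHS by parts once:
  ∫_0^1/3 −u'' v dx = −[u'(x) v(x)]_0^1/3 + ∫_0^1/3 u'(x) v'(x) dx.
Thus ∫_0^1/3 u'(x) v'(x) dx = ∫_0^1/3 f(x) v(x) dx + [u'(x) v(x)]_0^1/3.
Choose V so that boundary terms are either known or forced to vanish.
u is Dirichlet: u(0) = u(1/3) = 0. Let V = H^1_0(0, 1/3); then v(0) = v(1/3) = 0, and [u' v]_0^1/3 = 0.
Weak formulation: find u (satisfying any essential BC) such that ∫_0^1/3 u'(x) v'(x) dx = ∫_0^1/3 f v dx for all v ∈ V.
Substituting f(x) = 2*x^2 + x - 3, the right-hand side is ∫_0^1/3 (2*x^2 + x - 3) v dx.


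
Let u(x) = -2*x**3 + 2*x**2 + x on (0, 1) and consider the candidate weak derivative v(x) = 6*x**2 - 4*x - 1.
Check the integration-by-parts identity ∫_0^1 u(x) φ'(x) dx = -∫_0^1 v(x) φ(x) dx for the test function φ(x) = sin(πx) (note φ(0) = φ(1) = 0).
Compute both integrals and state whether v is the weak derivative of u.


LHS = -24/π^3, RHS = 24/π^3. No, v is not the weak derivative of u.

u(x) = -2*x**3 + 2*x**2 + x, classical derivative u'(x) = -6*x**2 + 4*x + 1.
φ(x) = sin(πx), so φ'(x) = π*cos(π*x).
Note φ(0) = φ(1) = 0, so the boundary term u·φ vanishes.
LHS = ∫_0^1 u(x) φ'(x) dx = ∫_0^1 (-2*π*x^3*cos(π*x) + 2*π*x^2*cos(π*x) + π*x*cos(π*x)) dx. Term by term:
  ∫_0^1 π*x*cos(π*x) dx = -2/π;  ∫_0^1 -2*π*x^3*cos(π*x) dx = -24/π^3 + 6/π;  ∫_0^1 2*π*x^2*cos(π*x) dx = -4/π.
Sum: -2/π + -24/π^3 + 6/π − 4/π = -24/π^3.
So LHS = -24/π^3.
∫_0^1 v(x) φ(x) dx = ∫_0^1 (6*x^2*sin(π*x) - 4*x*sin(π*x) - sin(π*x)) dx. Term by term:
  ∫_0^1 -sin(π*x) dx = -2/π;  ∫_0^1 -4*x*sin(π*x) dx = -4/π;  ∫_0^1 6*x^2*sin(π*x) dx = -24/π^3 + 6/π.
Sum: -2/π − 4/π + -24/π^3 + 6/π = -24/π^3.
So RHS = -∫_0^1 v(x) φ(x) dx = 24/π^3.
LHS − RHS = -48/π^3 ≠ 0, so the identity fails.
(For a valid weak derivative the identity must hold for EVERY test function, in particular this one. The failure shows v is NOT the weak derivative of u.)
Correct weak derivative would be u'(x) = -6*x**2 + 4*x + 1.


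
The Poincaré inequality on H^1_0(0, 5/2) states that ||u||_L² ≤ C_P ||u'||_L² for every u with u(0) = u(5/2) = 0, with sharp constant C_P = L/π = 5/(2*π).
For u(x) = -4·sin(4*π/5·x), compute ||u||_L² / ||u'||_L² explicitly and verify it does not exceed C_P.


||u||_L² / ||u'||_L² = 5/(4*π) < C_P = 5/(2*π).

u(x) = -4·sin(4*π/5·x), so u'(x) = -16*π*cos(4*π*x/5)/5.
Writing u(x) = A·sin(kπx/L) with A = -4 and k = 2, use ∫_0^L sin²(kπx/L) dx = L/2 and ∫_0^L cos²(kπx/L) dx = L/2.
u² = 16·sin²(4*π/5·x) and (u')² = 256*π^2/25·cos²(4*π/5·x), and each of sin², cos² integrates to L/2 = 5/4 over (0, 5/2).
∫_0^5/2 u² dx = 20, so ||u||_L² = 2*sqrt(5).
∫_0^5/2 (u')² dx = 64*π^2/5, so ||u'||_L² = 8*sqrt(5)*π/5.
Ratio ||u||_L² / ||u'||_L² = 5/(4*π).
Sharp Poincaré constant on H^1_0(0, 5/2) is C_P = L/π = 5/(2*π), achieved by sin(2*π/5·x).
This is the k = 2 harmonic; the ratio L/(kπ) is strictly less than C_P = L/π, consistent with the sharp inequality ||u||_L² ≤ C_P ||u'||_L².


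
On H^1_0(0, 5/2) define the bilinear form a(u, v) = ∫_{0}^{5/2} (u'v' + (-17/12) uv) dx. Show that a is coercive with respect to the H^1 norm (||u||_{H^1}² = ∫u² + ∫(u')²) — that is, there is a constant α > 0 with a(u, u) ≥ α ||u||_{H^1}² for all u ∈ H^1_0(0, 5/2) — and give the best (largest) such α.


α = (-425 + 48*π^2)/(12*(25 + 4*π^2))

Coercivity of a(·,·) on H^1_0(0, 5/2) means a(u, u) ≥ α ||u||_{H^1}² for every u ∈ H^1_0.
The interval has length L = 5/2, and Poincaré/coercivity depend only on L. Here a(u, u) = ∫(u')² + (-17/12)·∫u².
Here c = -17/12 < 0 with |c| < (π/L)² = 4*π^2/25, so coercivity still holds. The condition a(u,u) ≥ α||u||_{H^1}² reads (1−α)∫(u')² ≥ (α−c)∫u². Any admissible α is ≤ 1 (rapidly oscillating u have ∫u²/∫(u')² → 0), and α = 1 would force 0 ≥ (1−c)∫u², impossible since c < 1; so 1−α > 0. By the sharp Poincaré inequality on H^1_0 of an interval of length L, ∫(u')² ≥ (π/L)²∫u² with equality for the first sine mode sin(π(x−x₀)/L) (x₀ the left endpoint), so the inequality holds for all u iff (1−α)(π/L)² ≥ α − c, i.e. α ≤ ((π/L)² + c)/((π/L)² + 1) = (1 + c(L/π)²)/(1 + (L/π)²). (Direct route, valid since c ≤ 0: Poincaré gives c∫u² ≥ c(L/π)²∫(u')², so a(u,u) ≥ (1 + c(L/π)²)∫(u')², while ||u||_{H^1}² ≤ (1 + (L/π)²)∫(u')²; dividing yields the same α.) With (π/L)² = 4*π^2/25 and c = -17/12, the largest admissible constant is α = ((π/L)² + c)/((π/L)² + 1).
Simplifying, α = (-425 + 48*π^2)/(12*(25 + 4*π^2)).
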